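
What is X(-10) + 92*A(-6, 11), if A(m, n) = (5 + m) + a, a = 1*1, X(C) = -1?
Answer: -1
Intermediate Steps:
a = 1
A(m, n) = 6 + m (A(m, n) = (5 + m) + 1 = 6 + m)
X(-10) + 92*A(-6, 11) = -1 + 92*(6 - 6) = -1 + 92*0 = -1 + 0 = -1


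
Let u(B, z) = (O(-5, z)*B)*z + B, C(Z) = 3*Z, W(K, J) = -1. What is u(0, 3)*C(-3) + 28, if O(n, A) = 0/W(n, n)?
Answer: 28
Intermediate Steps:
O(n, A) = 0 (O(n, A) = 0/(-1) = 0*(-1) = 0)
u(B, z) = B (u(B, z) = (0*B)*z + B = 0*z + B = 0 + B = B)
u(0, 3)*C(-3) + 28 = 0*(3*(-3)) + 28 = 0*(-9) + 28 = 0 + 28 = 28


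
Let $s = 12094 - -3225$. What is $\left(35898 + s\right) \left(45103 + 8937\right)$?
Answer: $2767766680$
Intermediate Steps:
$s = 15319$ ($s = 12094 + 3225 = 15319$)
$\left(35898 + s\right) \left(45103 + 8937\right) = \left(35898 + 15319\right) \left(45103 + 8937\right) = 51217 \cdot 54040 = 2767766680$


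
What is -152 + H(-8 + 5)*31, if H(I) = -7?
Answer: -369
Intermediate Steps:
-152 + H(-8 + 5)*31 = -152 - 7*31 = -152 - 217 = -369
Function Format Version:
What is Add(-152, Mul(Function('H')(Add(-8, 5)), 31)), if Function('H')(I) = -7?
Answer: -369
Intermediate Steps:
Add(-152, Mul(Function('H')(Add(-8, 5)), 31)) = Add(-152, Mul(-7, 31)) = Add(-152, -217) = -369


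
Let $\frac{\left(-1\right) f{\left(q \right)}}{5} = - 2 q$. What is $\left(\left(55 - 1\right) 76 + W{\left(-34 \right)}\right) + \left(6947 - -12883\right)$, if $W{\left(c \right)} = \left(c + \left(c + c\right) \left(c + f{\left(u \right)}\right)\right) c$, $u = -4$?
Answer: $-145998$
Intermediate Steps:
$f{\left(q \right)} = 10 q$ ($f{\left(q \right)} = - 5 \left(- 2 q\right) = 10 q$)
$W{\left(c \right)} = c \left(c + 2 c \left(-40 + c\right)\right)$ ($W{\left(c \right)} = \left(c + \left(c + c\right) \left(c + 10 \left(-4\right)\right)\right) c = \left(c + 2 c \left(c - 40\right)\right) c = \left(c + 2 c \left(-40 + c\right)\right) c = c \left(c + 2 c \left(-40 + c\right)\right)$)
$\left(\left(55 - 1\right) 76 + W{\left(-34 \right)}\right) + \left(6947 - -12883\right) = \left(\left(55 - 1\right) 76 + \left(-34\right)^{2} \left(-79 + 2 \left(-34\right)\right)\right) + \left(6947 - -12883\right) = \left(54 \cdot 76 + 1156 \left(-79 - 68\right)\right) + \left(6947 + 12883\right) = \left(4104 + 1156 \left(-147\right)\right) + 19830 = \left(4104 - 169932\right) + 19830 = -165828 + 19830 = -145998$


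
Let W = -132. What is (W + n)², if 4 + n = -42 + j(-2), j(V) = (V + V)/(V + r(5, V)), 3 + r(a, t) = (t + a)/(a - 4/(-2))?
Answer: 2007889/64 ≈ 31373.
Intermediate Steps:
r(a, t) = -3 + (a + t)/(2 + a) (r(a, t) = -3 + (t + a)/(a - 4/(-2)) = -3 + (a + t)/(a - 4*(-½)) = -3 + (a + t)/(a + 2) = -3 + (a + t)/(2 + a))
j(V) = 2*V/(-16/7 + 8*V/7) (j(V) = (V + V)/(V + (-6 + V - 2*5)/(2 + 5)) = (2*V)/(V + (-6 + V - 10)/7) = (2*V)/(V + (-16 + V)/7) = (2*V)/(V + (-16/7 + V/7)) = (2*V)/(-16/7 + 8*V/7) = 2*V/(-16/7 + 8*V/7))
n = -361/8 (n = -4 + (-42 + (7/4)*(-2)/(-2 - 2)) = -4 + (-42 + (7/4)*(-2)/(-4)) = -4 + (-42 + (7/4)*(-2)*(-¼)) = -4 + (-42 + 7/8) = -4 - 329/8 = -361/8 ≈ -45.125)
(W + n)² = (-132 - 361/8)² = (-1417/8)² = 2007889/64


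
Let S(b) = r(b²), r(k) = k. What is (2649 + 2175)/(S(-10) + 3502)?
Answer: 2412/1801 ≈ 1.3393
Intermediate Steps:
S(b) = b²
(2649 + 2175)/(S(-10) + 3502) = (2649 + 2175)/((-10)² + 3502) = 4824/(100 + 3502) = 4824/3602 = 4824*(1/3602) = 2412/1801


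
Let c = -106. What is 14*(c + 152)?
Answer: 644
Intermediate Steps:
14*(c + 152) = 14*(-106 + 152) = 14*46 = 644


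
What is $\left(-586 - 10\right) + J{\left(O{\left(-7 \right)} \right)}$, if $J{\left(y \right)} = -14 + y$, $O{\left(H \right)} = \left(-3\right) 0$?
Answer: $-610$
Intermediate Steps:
$O{\left(H \right)} = 0$
$\left(-586 - 10\right) + J{\left(O{\left(-7 \right)} \right)} = \left(-586 - 10\right) + \left(-14 + 0\right) = -596 - 14 = -610$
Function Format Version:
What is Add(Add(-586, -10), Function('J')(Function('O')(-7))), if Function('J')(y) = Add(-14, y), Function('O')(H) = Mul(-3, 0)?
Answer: -610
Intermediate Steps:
Function('O')(H) = 0
Add(Add(-586, -10), Function('J')(Function('O')(-7))) = Add(Add(-586, -10), Add(-14, 0)) = Add(-596, -14) = -610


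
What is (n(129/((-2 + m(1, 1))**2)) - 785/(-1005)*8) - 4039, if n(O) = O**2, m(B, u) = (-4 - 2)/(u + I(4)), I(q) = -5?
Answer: 52706873/201 ≈ 2.6222e+5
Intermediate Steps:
m(B, u) = -6/(-5 + u) (m(B, u) = (-4 - 2)/(u - 5) = -6/(-5 + u))
(n(129/((-2 + m(1, 1))**2)) - 785/(-1005)*8) - 4039 = ((129/((-2 - 6/(-5 + 1))**2))**2 - 785/(-1005)*8) - 4039 = ((129/((-2 - 6/(-4))**2))**2 - 785*(-1/1005)*8) - 4039 = ((129/((-2 - 6*(-1/4))**2))**2 - (-157)*8/201) - 4039 = ((129/((-2 + 3/2)**2))**2 - 1*(-1256/201)) - 4039 = ((129/((-1/2)**2))**2 + 1256/201) - 4039 = ((129/(1/4))**2 + 1256/201) - 4039 = ((129*4)**2 + 1256/201) - 4039 = (516**2 + 1256/201) - 4039 = (266256 + 1256/201) - 4039 = 53518712/201 - 4039 = 52706873/201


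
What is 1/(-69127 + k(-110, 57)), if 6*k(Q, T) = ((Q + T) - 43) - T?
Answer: -2/138305 ≈ -1.4461e-5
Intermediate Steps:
k(Q, T) = -43/6 + Q/6 (k(Q, T) = (((Q + T) - 43) - T)/6 = ((-43 + Q + T) - T)/6 = (-43 + Q)/6 = -43/6 + Q/6)
1/(-69127 + k(-110, 57)) = 1/(-69127 + (-43/6 + (1/6)*(-110))) = 1/(-69127 + (-43/6 - 55/3)) = 1/(-69127 - 51/2) = 1/(-138305/2) = -2/138305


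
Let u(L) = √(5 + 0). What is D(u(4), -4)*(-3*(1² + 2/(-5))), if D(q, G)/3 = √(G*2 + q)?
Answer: -27*I*√(8 - √5)/5 ≈ -12.964*I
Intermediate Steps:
u(L) = √5
D(q, G) = 3*√(q + 2*G) (D(q, G) = 3*√(G*2 + q) = 3*√(2*G + q) = 3*√(q + 2*G))
D(u(4), -4)*(-3*(1² + 2/(-5))) = (3*√(√5 + 2*(-4)))*(-3*(1² + 2/(-5))) = (3*√(√5 - 8))*(-3*(1 + 2*(-⅕))) = (3*√(-8 + √5))*(-3*(1 - ⅖)) = (3*√(-8 + √5))*(-3*⅗) = (3*√(-8 + √5))*(-9/5) = -27*√(-8 + √5)/5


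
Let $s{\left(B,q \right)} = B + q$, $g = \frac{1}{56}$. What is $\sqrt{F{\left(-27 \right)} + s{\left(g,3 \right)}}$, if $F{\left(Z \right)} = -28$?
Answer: $\frac{i \sqrt{19586}}{28} \approx 4.9982 i$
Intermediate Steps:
$g = \frac{1}{56} \approx 0.017857$
$\sqrt{F{\left(-27 \right)} + s{\left(g,3 \right)}} = \sqrt{-28 + \left(\frac{1}{56} + 3\right)} = \sqrt{-28 + \frac{169}{56}} = \sqrt{- \frac{1399}{56}} = \frac{i \sqrt{19586}}{28}$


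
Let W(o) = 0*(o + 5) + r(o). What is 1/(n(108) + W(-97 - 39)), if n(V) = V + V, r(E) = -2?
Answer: 1/214 ≈ 0.0046729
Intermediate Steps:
n(V) = 2*V
W(o) = -2 (W(o) = 0*(o + 5) - 2 = 0*(5 + o) - 2 = 0 - 2 = -2)
1/(n(108) + W(-97 - 39)) = 1/(2*108 - 2) = 1/(216 - 2) = 1/214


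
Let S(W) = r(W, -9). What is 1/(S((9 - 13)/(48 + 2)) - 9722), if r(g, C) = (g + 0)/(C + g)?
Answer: -227/2206892 ≈ -0.00010286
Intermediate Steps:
r(g, C) = g/(C + g)
S(W) = W/(-9 + W)
1/(S((9 - 13)/(48 + 2)) - 9722) = 1/(((9 - 13)/(48 + 2))/(-9 + (9 - 13)/(48 + 2)) - 9722) = 1/((-4/50)/(-9 - 4/50) - 9722) = 1/((-4*1/50)/(-9 - 4*1/50) - 9722) = 1/(-2/(25*(-9 - 2/25)) - 9722) = 1/(-2/(25*(-227/25)) - 9722) = 1/(-2/25*(-25/227) - 9722) = 1/(2/227 - 9722) = 1/(-2206892/227) = -227/2206892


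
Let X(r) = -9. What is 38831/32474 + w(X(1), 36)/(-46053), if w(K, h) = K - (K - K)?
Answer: 15286977/12782266 ≈ 1.1960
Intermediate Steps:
w(K, h) = K (w(K, h) = K - 1*0 = K + 0 = K)
38831/32474 + w(X(1), 36)/(-46053) = 38831/32474 - 9/(-46053) = 38831*(1/32474) - 9*(-1/46053) = 2987/2498 + 1/5117 = 15286977/12782266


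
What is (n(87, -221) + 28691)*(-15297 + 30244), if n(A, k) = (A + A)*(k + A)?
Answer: 80340125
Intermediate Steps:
n(A, k) = 2*A*(A + k) (n(A, k) = (2*A)*(A + k) = 2*A*(A + k))
(n(87, -221) + 28691)*(-15297 + 30244) = (2*87*(87 - 221) + 28691)*(-15297 + 30244) = (2*87*(-134) + 28691)*14947 = (-23316 + 28691)*14947 = 5375*14947 = 80340125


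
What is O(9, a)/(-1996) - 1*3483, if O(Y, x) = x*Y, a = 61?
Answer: -6952617/1996 ≈ -3483.3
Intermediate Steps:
O(Y, x) = Y*x
O(9, a)/(-1996) - 1*3483 = (9*61)/(-1996) - 1*3483 = 549*(-1/1996) - 3483 = -549/1996 - 3483 = -6952617/1996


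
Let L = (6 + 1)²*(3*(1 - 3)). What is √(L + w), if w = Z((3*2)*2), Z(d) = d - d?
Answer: 7*I*√6 ≈ 17.146*I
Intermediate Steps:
Z(d) = 0
w = 0
L = -294 (L = 7²*(3*(-2)) = 49*(-6) = -294)
√(L + w) = √(-294 + 0) = √(-294) = 7*I*√6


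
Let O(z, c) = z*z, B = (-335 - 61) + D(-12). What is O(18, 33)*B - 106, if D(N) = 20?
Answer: -121930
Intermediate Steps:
B = -376 (B = (-335 - 61) + 20 = -396 + 20 = -376)
O(z, c) = z**2
O(18, 33)*B - 106 = 18**2*(-376) - 106 = 324*(-376) - 106 = -121824 - 106 = -121930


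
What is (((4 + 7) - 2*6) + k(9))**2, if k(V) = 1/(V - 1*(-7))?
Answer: 225/256 ≈ 0.87891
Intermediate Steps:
k(V) = 1/(7 + V) (k(V) = 1/(V + 7) = 1/(7 + V))
(((4 + 7) - 2*6) + k(9))**2 = (((4 + 7) - 2*6) + 1/(7 + 9))**2 = ((11 - 12) + 1/16)**2 = (-1 + 1/16)**2 = (-15/16)**2 = 225/256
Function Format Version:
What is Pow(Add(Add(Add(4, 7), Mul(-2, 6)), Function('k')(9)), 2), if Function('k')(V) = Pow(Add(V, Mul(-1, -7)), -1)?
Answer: Rational(225, 256) ≈ 0.87891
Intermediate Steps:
Function('k')(V) = Pow(Add(7, V), -1) (Function('k')(V) = Pow(Add(V, 7), -1) = Pow(Add(7, V), -1))
Pow(Add(Add(Add(4, 7), Mul(-2, 6)), Function('k')(9)), 2) = Pow(Add(Add(Add(4, 7), Mul(-2, 6)), Pow(Add(7, 9), -1)), 2) = Pow(Add(Add(11, -12), Pow(16, -1)), 2) = Pow(Add(-1, Rational(1, 16)), 2) = Pow(Rational(-15, 16), 2) = Rational(225, 256)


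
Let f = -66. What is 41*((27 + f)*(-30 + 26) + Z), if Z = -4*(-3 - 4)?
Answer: 7544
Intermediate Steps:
Z = 28 (Z = -4*(-7) = -1*(-28) = 28)
41*((27 + f)*(-30 + 26) + Z) = 41*((27 - 66)*(-30 + 26) + 28) = 41*(-39*(-4) + 28) = 41*(156 + 28) = 41*184 = 7544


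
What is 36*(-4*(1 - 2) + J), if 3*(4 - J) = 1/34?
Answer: 4890/17 ≈ 287.65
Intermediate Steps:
J = 407/102 (J = 4 - 1/3/34 = 4 - 1/3*1/34 = 4 - 1/102 = 407/102 ≈ 3.9902)
36*(-4*(1 - 2) + J) = 36*(-4*(1 - 2) + 407/102) = 36*(-4*(-1) + 407/102) = 36*(4 + 407/102) = 36*(815/102) = 4890/17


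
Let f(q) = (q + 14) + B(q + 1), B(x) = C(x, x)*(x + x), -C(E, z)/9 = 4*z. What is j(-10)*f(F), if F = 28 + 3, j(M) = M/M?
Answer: -73683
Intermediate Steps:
C(E, z) = -36*z
j(M) = 1
F = 31
B(x) = -72*x² (B(x) = (-36*x)*(x + x) = (-36*x)*(2*x) = -72*x²)
f(q) = 14 + q - 72*(1 + q)² (f(q) = (q + 14) - 72*(q + 1)² = (14 + q) - 72*(1 + q)² = 14 + q - 72*(1 + q)²)
j(-10)*f(F) = 1*(-58 - 143*31 - 72*31²) = 1*(-58 - 4433 - 72*961) = 1*(-58 - 4433 - 69192) = 1*(-73683) = -73683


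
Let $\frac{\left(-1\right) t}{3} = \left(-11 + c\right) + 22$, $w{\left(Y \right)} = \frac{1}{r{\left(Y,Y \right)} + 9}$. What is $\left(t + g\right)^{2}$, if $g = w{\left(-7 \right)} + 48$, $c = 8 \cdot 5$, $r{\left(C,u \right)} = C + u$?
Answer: $\frac{276676}{25} \approx 11067.0$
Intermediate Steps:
$w{\left(Y \right)} = \frac{1}{9 + 2 Y}$ ($w{\left(Y \right)} = \frac{1}{\left(Y + Y\right) + 9} = \frac{1}{2 Y + 9} = \frac{1}{9 + 2 Y}$)
$c = 40$
$t = -153$ ($t = - 3 \left(\left(-11 + 40\right) + 22\right) = - 3 \left(29 + 22\right) = \left(-3\right) 51 = -153$)
$g = \frac{239}{5}$ ($g = \frac{1}{9 + 2 \left(-7\right)} + 48 = \frac{1}{9 - 14} + 48 = \frac{1}{-5} + 48 = - \frac{1}{5} + 48 = \frac{239}{5} \approx 47.8$)
$\left(t + g\right)^{2} = \left(-153 + \frac{239}{5}\right)^{2} = \left(- \frac{526}{5}\right)^{2} = \frac{276676}{25}$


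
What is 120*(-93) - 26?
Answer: -11186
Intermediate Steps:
120*(-93) - 26 = -11160 - 26 = -11186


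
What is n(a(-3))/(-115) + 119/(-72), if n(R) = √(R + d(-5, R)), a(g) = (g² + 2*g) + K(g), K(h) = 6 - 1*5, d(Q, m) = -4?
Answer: -119/72 ≈ -1.6528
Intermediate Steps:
K(h) = 1 (K(h) = 6 - 5 = 1)
a(g) = 1 + g² + 2*g (a(g) = (g² + 2*g) + 1 = 1 + g² + 2*g)
n(R) = √(-4 + R) (n(R) = √(R - 4) = √(-4 + R))
n(a(-3))/(-115) + 119/(-72) = √(-4 + (1 + (-3)² + 2*(-3)))/(-115) + 119/(-72) = √(-4 + (1 + 9 - 6))*(-1/115) + 119*(-1/72) = √(-4 + 4)*(-1/115) - 119/72 = √0*(-1/115) - 119/72 = 0*(-1/115) - 119/72 = 0 - 119/72 = -119/72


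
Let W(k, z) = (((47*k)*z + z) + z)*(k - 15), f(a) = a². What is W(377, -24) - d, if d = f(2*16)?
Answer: -153961072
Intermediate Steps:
d = 1024 (d = (2*16)² = 32² = 1024)
W(k, z) = (-15 + k)*(2*z + 47*k*z) (W(k, z) = ((47*k*z + z) + z)*(-15 + k) = ((z + 47*k*z) + z)*(-15 + k) = (2*z + 47*k*z)*(-15 + k) = (-15 + k)*(2*z + 47*k*z))
W(377, -24) - d = -24*(-30 - 703*377 + 47*377²) - 1*1024 = -24*(-30 - 265031 + 47*142129) - 1024 = -24*(-30 - 265031 + 6680063) - 1024 = -24*6415002 - 1024 = -153960048 - 1024 = -153961072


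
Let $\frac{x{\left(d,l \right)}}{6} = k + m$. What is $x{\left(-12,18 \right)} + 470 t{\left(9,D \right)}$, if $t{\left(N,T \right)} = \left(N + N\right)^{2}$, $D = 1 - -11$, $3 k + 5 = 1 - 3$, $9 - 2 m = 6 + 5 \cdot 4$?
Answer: $152215$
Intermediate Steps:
$m = - \frac{17}{2}$ ($m = \frac{9}{2} - \frac{6 + 5 \cdot 4}{2} = \frac{9}{2} - \frac{6 + 20}{2} = \frac{9}{2} - 13 = - \frac{17}{2} \approx -8.5$)
$k = - \frac{7}{3}$ ($k = - \frac{5}{3} + \frac{1 - 3}{3} = - \frac{5}{3} + \frac{1}{3} \left(-2\right) = - \frac{5}{3} - \frac{2}{3} = - \frac{7}{3} \approx -2.3333$)
$D = 12$ ($D = 1 + 11 = 12$)
$x{\left(d,l \right)} = -65$ ($x{\left(d,l \right)} = 6 \left(- \frac{7}{3} - \frac{17}{2}\right) = 6 \left(- \frac{65}{6}\right) = -65$)
$t{\left(N,T \right)} = 4 N^{2}$ ($t{\left(N,T \right)} = \left(2 N\right)^{2} = 4 N^{2}$)
$x{\left(-12,18 \right)} + 470 t{\left(9,D \right)} = -65 + 470 \cdot 4 \cdot 9^{2} = -65 + 470 \cdot 4 \cdot 81 = -65 + 470 \cdot 324 = -65 + 152280 = 152215$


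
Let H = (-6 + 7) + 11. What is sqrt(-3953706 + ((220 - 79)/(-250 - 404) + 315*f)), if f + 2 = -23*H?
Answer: I*sqrt(192057610870)/218 ≈ 2010.3*I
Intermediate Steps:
H = 12 (H = 1 + 11 = 12)
f = -278 (f = -2 - 23*12 = -2 - 276 = -278)
sqrt(-3953706 + ((220 - 79)/(-250 - 404) + 315*f)) = sqrt(-3953706 + ((220 - 79)/(-250 - 404) + 315*(-278))) = sqrt(-3953706 + (141/(-654) - 87570)) = sqrt(-3953706 + (141*(-1/654) - 87570)) = sqrt(-3953706 + (-47/218 - 87570)) = sqrt(-3953706 - 19090307/218) = sqrt(-880998215/218) = I*sqrt(192057610870)/218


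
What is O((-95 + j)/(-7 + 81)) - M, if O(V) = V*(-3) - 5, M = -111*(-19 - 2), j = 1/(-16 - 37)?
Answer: -4573342/1961 ≈ -2332.1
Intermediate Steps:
j = -1/53 (j = 1/(-53) = -1/53 ≈ -0.018868)
M = 2331 (M = -111*(-21) = 2331)
O(V) = -5 - 3*V (O(V) = -3*V - 5 = -5 - 3*V)
O((-95 + j)/(-7 + 81)) - M = (-5 - 3*(-95 - 1/53)/(-7 + 81)) - 1*2331 = (-5 - (-15108)/(53*74)) - 2331 = (-5 - 3*(-2518/1961)) - 2331 = (-5 + 7554/1961) - 2331 = -2251/1961 - 2331 = -4573342/1961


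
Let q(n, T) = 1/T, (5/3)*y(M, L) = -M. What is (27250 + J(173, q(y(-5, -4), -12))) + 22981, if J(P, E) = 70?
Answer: 50301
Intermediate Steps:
y(M, L) = -3*M/5 (y(M, L) = 3*(-M)/5 = -3*M/5)
(27250 + J(173, q(y(-5, -4), -12))) + 22981 = (27250 + 70) + 22981 = 27320 + 22981 = 50301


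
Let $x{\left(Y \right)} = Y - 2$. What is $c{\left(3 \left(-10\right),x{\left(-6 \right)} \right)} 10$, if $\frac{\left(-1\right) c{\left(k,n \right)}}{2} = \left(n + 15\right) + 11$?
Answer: $-360$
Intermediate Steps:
$x{\left(Y \right)} = -2 + Y$
$c{\left(k,n \right)} = -52 - 2 n$ ($c{\left(k,n \right)} = - 2 \left(\left(n + 15\right) + 11\right) = - 2 \left(\left(15 + n\right) + 11\right) = - 2 \left(26 + n\right) = -52 - 2 n$)
$c{\left(3 \left(-10\right),x{\left(-6 \right)} \right)} 10 = \left(-52 - 2 \left(-2 - 6\right)\right) 10 = \left(-52 - -16\right) 10 = \left(-52 + 16\right) 10 = \left(-36\right) 10 = -360$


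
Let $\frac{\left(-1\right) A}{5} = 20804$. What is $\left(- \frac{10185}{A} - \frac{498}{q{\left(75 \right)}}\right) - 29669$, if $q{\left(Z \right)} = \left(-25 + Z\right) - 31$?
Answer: $- \frac{1676823619}{56468} \approx -29695.0$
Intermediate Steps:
$A = -104020$ ($A = \left(-5\right) 20804 = -104020$)
$q{\left(Z \right)} = -56 + Z$
$\left(- \frac{10185}{A} - \frac{498}{q{\left(75 \right)}}\right) - 29669 = \left(- \frac{10185}{-104020} - \frac{498}{-56 + 75}\right) - 29669 = \left(\left(-10185\right) \left(- \frac{1}{104020}\right) - \frac{498}{19}\right) - 29669 = \left(\frac{291}{2972} - \frac{498}{19}\right) - 29669 = - \frac{1474527}{56468} - 29669 = - \frac{1676823619}{56468}$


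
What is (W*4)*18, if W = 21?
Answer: 1512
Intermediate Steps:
(W*4)*18 = (21*4)*18 = 84*18 = 1512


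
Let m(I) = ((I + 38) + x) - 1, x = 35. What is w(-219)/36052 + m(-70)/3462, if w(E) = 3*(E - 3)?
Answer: -558397/31203006 ≈ -0.017896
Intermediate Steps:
w(E) = -9 + 3*E (w(E) = 3*(-3 + E) = -9 + 3*E)
m(I) = 72 + I (m(I) = ((I + 38) + 35) - 1 = ((38 + I) + 35) - 1 = (73 + I) - 1 = 72 + I)
w(-219)/36052 + m(-70)/3462 = (-9 + 3*(-219))/36052 + (72 - 70)/3462 = (-9 - 657)*(1/36052) + 2*(1/3462) = -666*1/36052 + 1/1731 = -333/18026 + 1/1731 = -558397/31203006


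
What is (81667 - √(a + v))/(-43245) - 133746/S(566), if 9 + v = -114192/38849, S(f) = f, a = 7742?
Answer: -2915034646/12238335 + √466662152045/336005001 ≈ -238.19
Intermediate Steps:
v = -463833/38849 (v = -9 - 114192/38849 = -463833/38849 ≈ -11.939)
(81667 - √(a + v))/(-43245) - 133746/S(566) = (81667 - √(7742 - 463833/38849))/(-43245) - 133746/566 = (81667 - √(300305125/38849))*(-1/43245) - 133746*1/566 = (81667 - 5*√466662152045/38849)*(-1/43245) - 66873/283 = (-81667/43245 + √466662152045/336005001) - 66873/283 = -2915034646/12238335 + √466662152045/336005001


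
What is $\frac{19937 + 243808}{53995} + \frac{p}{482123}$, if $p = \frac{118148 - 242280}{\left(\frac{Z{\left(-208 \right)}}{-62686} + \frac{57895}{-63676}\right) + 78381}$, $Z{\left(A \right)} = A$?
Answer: $\frac{306020523721125617751785}{62649867449100037496883} \approx 4.8846$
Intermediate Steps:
$p = - \frac{19057096678352}{12033134333079}$ ($p = \frac{118148 - 242280}{\left(- \frac{208}{-62686} + \frac{57895}{-63676}\right) + 78381} = - \frac{124132}{\left(\left(-208\right) \left(- \frac{1}{62686}\right) + 57895 \left(- \frac{1}{63676}\right)\right) + 78381} = - \frac{124132}{\left(\frac{8}{2411} - \frac{57895}{63676}\right) + 78381} = - \frac{124132}{- \frac{139075437}{153522836} + 78381} = - \frac{124132}{\frac{12033134333079}{153522836}} = \left(-124132\right) \frac{153522836}{12033134333079} = - \frac{19057096678352}{12033134333079} \approx -1.5837$)
$\frac{19937 + 243808}{53995} + \frac{p}{482123} = \frac{19937 + 243808}{53995} - \frac{19057096678352}{12033134333079 \cdot 482123} = 263745 \cdot \frac{1}{53995} - \frac{19057096678352}{5801450824067046717} = \frac{52749}{10799} - \frac{19057096678352}{5801450824067046717} = \frac{306020523721125617751785}{62649867449100037496883}$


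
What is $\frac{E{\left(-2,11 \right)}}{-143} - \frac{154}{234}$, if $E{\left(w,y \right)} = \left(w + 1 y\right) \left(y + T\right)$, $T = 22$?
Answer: $- \frac{320}{117} \approx -2.735$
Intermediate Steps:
$E{\left(w,y \right)} = \left(22 + y\right) \left(w + y\right)$ ($E{\left(w,y \right)} = \left(w + 1 y\right) \left(y + 22\right) = \left(w + y\right) \left(22 + y\right) = \left(22 + y\right) \left(w + y\right)$)
$\frac{E{\left(-2,11 \right)}}{-143} - \frac{154}{234} = \frac{11^{2} + 22 \left(-2\right) + 22 \cdot 11 - 22}{-143} - \frac{154}{234} = \left(121 - 44 + 242 - 22\right) \left(- \frac{1}{143}\right) - \frac{77}{117} = 297 \left(- \frac{1}{143}\right) - \frac{77}{117} = - \frac{27}{13} - \frac{77}{117} = - \frac{320}{117}$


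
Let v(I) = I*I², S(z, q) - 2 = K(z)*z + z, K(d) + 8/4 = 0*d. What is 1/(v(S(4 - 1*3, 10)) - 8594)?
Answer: -1/8593 ≈ -0.00011637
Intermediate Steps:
K(d) = -2 (K(d) = -2 + 0*d = -2 + 0 = -2)
S(z, q) = 2 - z (S(z, q) = 2 + (-2*z + z) = 2 - z)
v(I) = I³
1/(v(S(4 - 1*3, 10)) - 8594) = 1/((2 - (4 - 1*3))³ - 8594) = 1/((2 - (4 - 3))³ - 8594) = 1/((2 - 1*1)³ - 8594) = 1/((2 - 1)³ - 8594) = 1/(1³ - 8594) = 1/(1 - 8594) = 1/(-8593) = -1/8593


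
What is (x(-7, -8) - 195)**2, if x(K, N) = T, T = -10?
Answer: 42025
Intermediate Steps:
x(K, N) = -10
(x(-7, -8) - 195)**2 = (-10 - 195)**2 = (-205)**2 = 42025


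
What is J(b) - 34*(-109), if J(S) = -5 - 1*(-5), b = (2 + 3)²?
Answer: 3706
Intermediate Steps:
b = 25 (b = 5² = 25)
J(S) = 0 (J(S) = -5 + 5 = 0)
J(b) - 34*(-109) = 0 - 34*(-109) = 0 + 3706 = 3706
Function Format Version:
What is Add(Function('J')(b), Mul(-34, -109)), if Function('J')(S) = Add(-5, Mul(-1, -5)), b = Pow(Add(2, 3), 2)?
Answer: 3706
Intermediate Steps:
b = 25 (b = Pow(5, 2) = 25)
Function('J')(S) = 0 (Function('J')(S) = Add(-5, 5) = 0)
Add(Function('J')(b), Mul(-34, -109)) = Add(0, Mul(-34, -109)) = Add(0, 3706) = 3706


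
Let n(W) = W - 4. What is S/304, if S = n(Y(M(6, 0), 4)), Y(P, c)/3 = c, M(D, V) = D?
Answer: 1/38 ≈ 0.026316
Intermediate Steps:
Y(P, c) = 3*c
n(W) = -4 + W
S = 8 (S = -4 + 3*4 = -4 + 12 = 8)
S/304 = 8/304 = 8*(1/304) = 1/38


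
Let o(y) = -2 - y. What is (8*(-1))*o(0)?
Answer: 16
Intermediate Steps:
(8*(-1))*o(0) = (8*(-1))*(-2 - 1*0) = -8*(-2 + 0) = -8*(-2) = 16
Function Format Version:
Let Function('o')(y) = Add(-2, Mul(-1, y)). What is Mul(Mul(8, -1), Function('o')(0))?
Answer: 16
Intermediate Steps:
Mul(Mul(8, -1), Function('o')(0)) = Mul(Mul(8, -1), Add(-2, Mul(-1, 0))) = Mul(-8, Add(-2, 0)) = Mul(-8, -2) = 16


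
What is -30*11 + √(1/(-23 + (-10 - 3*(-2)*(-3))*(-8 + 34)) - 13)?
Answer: -330 + 2*I*√1833191/751 ≈ -330.0 + 3.6057*I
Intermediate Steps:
-30*11 + √(1/(-23 + (-10 - 3*(-2)*(-3))*(-8 + 34)) - 13) = -330 + √(1/(-23 + (-10 + 6*(-3))*26) - 13) = -330 + √(1/(-23 + (-10 - 18)*26) - 13) = -330 + √(1/(-23 - 28*26) - 13) = -330 + √(1/(-23 - 728) - 13) = -330 + √(1/(-751) - 13) = -330 + √(-1/751 - 13) = -330 + √(-9764/751) = -330 + 2*I*√1833191/751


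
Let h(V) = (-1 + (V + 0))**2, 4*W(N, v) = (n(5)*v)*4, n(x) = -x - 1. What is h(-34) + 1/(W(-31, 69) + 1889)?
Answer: 1806876/1475 ≈ 1225.0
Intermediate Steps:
n(x) = -1 - x
W(N, v) = -6*v (W(N, v) = (((-1 - 1*5)*v)*4)/4 = (((-1 - 5)*v)*4)/4 = (-6*v*4)/4 = (-24*v)/4 = -6*v)
h(V) = (-1 + V)**2
h(-34) + 1/(W(-31, 69) + 1889) = (-1 - 34)**2 + 1/(-6*69 + 1889) = (-35)**2 + 1/(-414 + 1889) = 1225 + 1/1475 = 1806876/1475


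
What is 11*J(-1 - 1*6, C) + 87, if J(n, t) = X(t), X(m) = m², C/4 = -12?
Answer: 25431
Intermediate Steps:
C = -48 (C = 4*(-12) = -48)
J(n, t) = t²
11*J(-1 - 1*6, C) + 87 = 11*(-48)² + 87 = 11*2304 + 87 = 25344 + 87 = 25431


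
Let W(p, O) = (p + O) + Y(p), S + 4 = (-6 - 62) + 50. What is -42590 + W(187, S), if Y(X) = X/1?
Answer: -42238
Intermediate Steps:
Y(X) = X (Y(X) = X*1 = X)
S = -22 (S = -4 + ((-6 - 62) + 50) = -4 + (-68 + 50) = -4 - 18 = -22)
W(p, O) = O + 2*p (W(p, O) = (p + O) + p = (O + p) + p = O + 2*p)
-42590 + W(187, S) = -42590 + (-22 + 2*187) = -42590 + (-22 + 374) = -42590 + 352 = -42238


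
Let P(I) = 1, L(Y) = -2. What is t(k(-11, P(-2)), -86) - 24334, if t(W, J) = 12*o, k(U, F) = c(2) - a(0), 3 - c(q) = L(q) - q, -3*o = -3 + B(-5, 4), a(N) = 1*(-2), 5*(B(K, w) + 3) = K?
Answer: -24306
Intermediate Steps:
B(K, w) = -3 + K/5
a(N) = -2
o = 7/3 (o = -(-3 + (-3 + (1/5)*(-5)))/3 = -(-3 + (-3 - 1))/3 = -(-3 - 4)/3 = -1/3*(-7) = 7/3 ≈ 2.3333)
c(q) = 5 + q (c(q) = 3 - (-2 - q) = 3 + (2 + q) = 5 + q)
k(U, F) = 9 (k(U, F) = (5 + 2) - 1*(-2) = 7 + 2 = 9)
t(W, J) = 28 (t(W, J) = 12*(7/3) = 28)
t(k(-11, P(-2)), -86) - 24334 = 28 - 24334 = -24306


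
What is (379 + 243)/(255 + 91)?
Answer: 311/173 ≈ 1.7977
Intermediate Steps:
(379 + 243)/(255 + 91) = 622/346 = 622*(1/346) = 311/173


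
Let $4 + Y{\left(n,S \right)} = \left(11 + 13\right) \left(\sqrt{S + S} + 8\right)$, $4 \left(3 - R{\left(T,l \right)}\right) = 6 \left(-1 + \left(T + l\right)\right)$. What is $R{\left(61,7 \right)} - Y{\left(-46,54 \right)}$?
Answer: $- \frac{571}{2} - 144 \sqrt{3} \approx -534.92$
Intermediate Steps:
$R{\left(T,l \right)} = \frac{9}{2} - \frac{3 T}{2} - \frac{3 l}{2}$ ($R{\left(T,l \right)} = 3 - \frac{6 \left(-1 + \left(T + l\right)\right)}{4} = 3 - \frac{6 \left(-1 + T + l\right)}{4} = 3 - \frac{-6 + 6 T + 6 l}{4} = 3 - \left(- \frac{3}{2} + \frac{3 T}{2} + \frac{3 l}{2}\right) = \frac{9}{2} - \frac{3 T}{2} - \frac{3 l}{2}$)
$Y{\left(n,S \right)} = 188 + 24 \sqrt{2} \sqrt{S}$ ($Y{\left(n,S \right)} = -4 + \left(11 + 13\right) \left(\sqrt{S + S} + 8\right) = -4 + 24 \left(\sqrt{2 S} + 8\right) = -4 + 24 \left(\sqrt{2} \sqrt{S} + 8\right) = -4 + 24 \left(8 + \sqrt{2} \sqrt{S}\right) = -4 + \left(192 + 24 \sqrt{2} \sqrt{S}\right) = 188 + 24 \sqrt{2} \sqrt{S}$)
$R{\left(61,7 \right)} - Y{\left(-46,54 \right)} = \left(\frac{9}{2} - \frac{183}{2} - \frac{21}{2}\right) - \left(188 + 24 \sqrt{2} \sqrt{54}\right) = \left(\frac{9}{2} - \frac{183}{2} - \frac{21}{2}\right) - \left(188 + 24 \sqrt{2} \cdot 3 \sqrt{6}\right) = - \frac{195}{2} - \left(188 + 144 \sqrt{3}\right) = - \frac{571}{2} - 144 \sqrt{3}$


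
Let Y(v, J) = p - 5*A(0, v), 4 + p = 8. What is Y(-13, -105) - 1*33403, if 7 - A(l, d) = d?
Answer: -33499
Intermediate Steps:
p = 4 (p = -4 + 8 = 4)
A(l, d) = 7 - d
Y(v, J) = -31 + 5*v (Y(v, J) = 4 - 5*(7 - v) = 4 + (-35 + 5*v) = -31 + 5*v)
Y(-13, -105) - 1*33403 = (-31 + 5*(-13)) - 1*33403 = (-31 - 65) - 33403 = -96 - 33403 = -33499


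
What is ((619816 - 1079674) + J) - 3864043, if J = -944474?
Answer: -5268375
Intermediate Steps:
((619816 - 1079674) + J) - 3864043 = ((619816 - 1079674) - 944474) - 3864043 = (-459858 - 944474) - 3864043 = -1404332 - 3864043 = -5268375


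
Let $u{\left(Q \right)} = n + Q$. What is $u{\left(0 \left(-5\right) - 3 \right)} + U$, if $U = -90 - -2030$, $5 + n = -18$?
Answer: $1914$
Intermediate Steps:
$n = -23$ ($n = -5 - 18 = -23$)
$u{\left(Q \right)} = -23 + Q$
$U = 1940$ ($U = -90 + 2030 = 1940$)
$u{\left(0 \left(-5\right) - 3 \right)} + U = \left(-23 + \left(0 \left(-5\right) - 3\right)\right) + 1940 = \left(-23 + \left(0 - 3\right)\right) + 1940 = \left(-23 - 3\right) + 1940 = -26 + 1940 = 1914$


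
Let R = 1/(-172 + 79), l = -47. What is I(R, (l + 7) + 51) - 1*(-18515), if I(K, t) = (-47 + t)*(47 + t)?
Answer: 16427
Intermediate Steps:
R = -1/93 (R = 1/(-93) = -1/93 ≈ -0.010753)
I(R, (l + 7) + 51) - 1*(-18515) = (-2209 + ((-47 + 7) + 51)**2) - 1*(-18515) = (-2209 + (-40 + 51)**2) + 18515 = (-2209 + 11**2) + 18515 = (-2209 + 121) + 18515 = -2088 + 18515 = 16427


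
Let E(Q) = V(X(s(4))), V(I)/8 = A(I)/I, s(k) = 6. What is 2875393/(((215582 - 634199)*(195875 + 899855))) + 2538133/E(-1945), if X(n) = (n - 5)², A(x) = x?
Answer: 582109642618948193/1834764821640 ≈ 3.1727e+5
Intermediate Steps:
X(n) = (-5 + n)²
V(I) = 8 (V(I) = 8*(I/I) = 8*1 = 8)
E(Q) = 8
2875393/(((215582 - 634199)*(195875 + 899855))) + 2538133/E(-1945) = 2875393/(((215582 - 634199)*(195875 + 899855))) + 2538133/8 = 2875393/((-418617*1095730)) + 2538133*(⅛) = 2875393/(-458691205410) + 2538133/8 = 2875393*(-1/458691205410) + 2538133/8 = -2875393/458691205410 + 2538133/8 = 582109642618948193/1834764821640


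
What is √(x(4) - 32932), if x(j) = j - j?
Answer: 2*I*√8233 ≈ 181.47*I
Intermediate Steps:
x(j) = 0
√(x(4) - 32932) = √(0 - 32932) = √(-32932) = 2*I*√8233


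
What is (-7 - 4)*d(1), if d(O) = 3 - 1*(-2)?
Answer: -55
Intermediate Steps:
d(O) = 5 (d(O) = 3 + 2 = 5)
(-7 - 4)*d(1) = (-7 - 4)*5 = -11*5 = -55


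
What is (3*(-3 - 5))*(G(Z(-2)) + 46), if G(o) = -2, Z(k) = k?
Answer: -1056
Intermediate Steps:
(3*(-3 - 5))*(G(Z(-2)) + 46) = (3*(-3 - 5))*(-2 + 46) = (3*(-8))*44 = -24*44 = -1056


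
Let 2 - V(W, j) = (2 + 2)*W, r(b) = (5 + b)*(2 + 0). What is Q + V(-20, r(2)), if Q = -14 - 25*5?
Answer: -57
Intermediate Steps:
r(b) = 10 + 2*b (r(b) = (5 + b)*2 = 10 + 2*b)
V(W, j) = 2 - 4*W (V(W, j) = 2 - (2 + 2)*W = 2 - 4*W)
Q = -139 (Q = -14 - 125 = -139)
Q + V(-20, r(2)) = -139 + (2 - 4*(-20)) = -139 + (2 + 80) = -139 + 82 = -57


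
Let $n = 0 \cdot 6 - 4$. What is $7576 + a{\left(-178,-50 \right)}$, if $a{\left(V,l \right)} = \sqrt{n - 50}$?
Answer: $7576 + 3 i \sqrt{6} \approx 7576.0 + 7.3485 i$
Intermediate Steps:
$n = -4$ ($n = 0 - 4 = -4$)
$a{\left(V,l \right)} = 3 i \sqrt{6}$ ($a{\left(V,l \right)} = \sqrt{-4 - 50} = \sqrt{-54} = 3 i \sqrt{6}$)
$7576 + a{\left(-178,-50 \right)} = 7576 + 3 i \sqrt{6}$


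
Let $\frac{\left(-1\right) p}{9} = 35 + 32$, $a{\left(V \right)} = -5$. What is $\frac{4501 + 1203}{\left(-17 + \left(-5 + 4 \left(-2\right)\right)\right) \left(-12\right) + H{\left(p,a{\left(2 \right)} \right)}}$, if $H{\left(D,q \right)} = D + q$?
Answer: $-23$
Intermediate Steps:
$p = -603$ ($p = - 9 \left(35 + 32\right) = \left(-9\right) 67 = -603$)
$\frac{4501 + 1203}{\left(-17 + \left(-5 + 4 \left(-2\right)\right)\right) \left(-12\right) + H{\left(p,a{\left(2 \right)} \right)}} = \frac{4501 + 1203}{\left(-17 + \left(-5 + 4 \left(-2\right)\right)\right) \left(-12\right) - 608} = \frac{5704}{\left(-17 - 13\right) \left(-12\right) - 608} = \frac{5704}{\left(-30\right) \left(-12\right) - 608} = \frac{5704}{360 - 608} = \frac{5704}{-248} = 5704 \left(- \frac{1}{248}\right) = -23$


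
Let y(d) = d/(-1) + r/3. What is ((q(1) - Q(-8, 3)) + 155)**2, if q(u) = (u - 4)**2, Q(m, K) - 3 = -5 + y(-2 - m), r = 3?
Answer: 29241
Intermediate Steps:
y(d) = 1 - d (y(d) = d/(-1) + 3/3 = d*(-1) + 3*(1/3) = -d + 1 = 1 - d)
Q(m, K) = 1 + m (Q(m, K) = 3 + (-5 + (1 - (-2 - m))) = 3 + (-5 + (1 + (2 + m))) = 3 + (-5 + (3 + m)) = 3 + (-2 + m) = 1 + m)
q(u) = (-4 + u)**2
((q(1) - Q(-8, 3)) + 155)**2 = (((-4 + 1)**2 - (1 - 8)) + 155)**2 = (((-3)**2 - 1*(-7)) + 155)**2 = ((9 + 7) + 155)**2 = (16 + 155)**2 = 171**2 = 29241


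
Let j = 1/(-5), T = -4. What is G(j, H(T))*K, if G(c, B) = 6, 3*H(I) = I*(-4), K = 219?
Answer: 1314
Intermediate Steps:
j = -⅕ (j = 1*(-⅕) = -⅕ ≈ -0.20000)
H(I) = -4*I/3 (H(I) = (I*(-4))/3 = (-4*I)/3 = -4*I/3)
G(j, H(T))*K = 6*219 = 1314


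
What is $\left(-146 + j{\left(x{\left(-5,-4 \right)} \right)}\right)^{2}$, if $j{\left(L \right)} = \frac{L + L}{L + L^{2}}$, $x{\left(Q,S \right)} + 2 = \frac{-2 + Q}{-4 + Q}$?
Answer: $24025$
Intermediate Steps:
$x{\left(Q,S \right)} = -2 + \frac{-2 + Q}{-4 + Q}$
$j{\left(L \right)} = \frac{2 L}{L + L^{2}}$
$\left(-146 + j{\left(x{\left(-5,-4 \right)} \right)}\right)^{2} = \left(-146 + \frac{2}{1 + \frac{6 - -5}{-4 - 5}}\right)^{2} = \left(-146 + \frac{2}{1 + \frac{6 + 5}{-9}}\right)^{2} = \left(-146 + \frac{2}{1 - \frac{11}{9}}\right)^{2} = \left(-146 + \frac{2}{- \frac{2}{9}}\right)^{2} = \left(-146 + 2 \left(- \frac{9}{2}\right)\right)^{2} = \left(-146 - 9\right)^{2} = \left(-155\right)^{2} = 24025$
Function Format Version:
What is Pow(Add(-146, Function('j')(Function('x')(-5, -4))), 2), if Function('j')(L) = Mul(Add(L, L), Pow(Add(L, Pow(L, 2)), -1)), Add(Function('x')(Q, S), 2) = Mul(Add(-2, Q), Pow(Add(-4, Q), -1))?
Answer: 24025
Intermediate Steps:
Function('x')(Q, S) = Add(-2, Mul(Pow(Add(-4, Q), -1), Add(-2, Q))) (Function('x')(Q, S) = Add(-2, Mul(Add(-2, Q), Pow(Add(-4, Q), -1))) = Add(-2, Mul(Pow(Add(-4, Q), -1), Add(-2, Q))))
Function('j')(L) = Mul(2, L, Pow(Add(L, Pow(L, 2)), -1)) (Function('j')(L) = Mul(Mul(2, L), Pow(Add(L, Pow(L, 2)), -1)) = Mul(2, L, Pow(Add(L, Pow(L, 2)), -1)))
Pow(Add(-146, Function('j')(Function('x')(-5, -4))), 2) = Pow(Add(-146, Mul(2, Pow(Add(1, Mul(Pow(Add(-4, -5), -1), Add(6, Mul(-1, -5)))), -1))), 2) = Pow(Add(-146, Mul(2, Pow(Add(1, Mul(Pow(-9, -1), Add(6, 5))), -1))), 2) = Pow(Add(-146, Mul(2, Pow(Add(1, Mul(Rational(-1, 9), 11)), -1))), 2) = Pow(Add(-146, Mul(2, Pow(Add(1, Rational(-11, 9)), -1))), 2) = Pow(Add(-146, Mul(2, Pow(Rational(-2, 9), -1))), 2) = Pow(Add(-146, Mul(2, Rational(-9, 2))), 2) = Pow(Add(-146, -9), 2) = Pow(-155, 2) = 24025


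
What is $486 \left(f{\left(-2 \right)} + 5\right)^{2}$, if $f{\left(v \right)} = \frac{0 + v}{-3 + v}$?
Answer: $\frac{354294}{25} \approx 14172.0$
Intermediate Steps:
$f{\left(v \right)} = \frac{v}{-3 + v}$
$486 \left(f{\left(-2 \right)} + 5\right)^{2} = 486 \left(- \frac{2}{-3 - 2} + 5\right)^{2} = 486 \left(- \frac{2}{-5} + 5\right)^{2} = 486 \left(\left(-2\right) \left(- \frac{1}{5}\right) + 5\right)^{2} = 486 \left(\frac{2}{5} + 5\right)^{2} = 486 \left(\frac{27}{5}\right)^{2} = 486 \cdot \frac{729}{25} = \frac{354294}{25}$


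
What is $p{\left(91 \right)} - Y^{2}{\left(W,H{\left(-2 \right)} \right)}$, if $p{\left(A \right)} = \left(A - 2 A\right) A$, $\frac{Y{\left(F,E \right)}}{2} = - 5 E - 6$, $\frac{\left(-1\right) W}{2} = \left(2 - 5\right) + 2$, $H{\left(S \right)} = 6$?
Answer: $-13465$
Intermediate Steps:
$W = 2$ ($W = - 2 \left(\left(2 - 5\right) + 2\right) = - 2 \left(-3 + 2\right) = \left(-2\right) \left(-1\right) = 2$)
$Y{\left(F,E \right)} = -12 - 10 E$ ($Y{\left(F,E \right)} = 2 \left(- 5 E - 6\right) = 2 \left(-6 - 5 E\right) = -12 - 10 E$)
$p{\left(A \right)} = - A^{2}$ ($p{\left(A \right)} = - A A = - A^{2}$)
$p{\left(91 \right)} - Y^{2}{\left(W,H{\left(-2 \right)} \right)} = - 91^{2} - \left(-12 - 60\right)^{2} = \left(-1\right) 8281 - \left(-12 - 60\right)^{2} = -8281 - \left(-72\right)^{2} = -8281 - 5184 = -13465$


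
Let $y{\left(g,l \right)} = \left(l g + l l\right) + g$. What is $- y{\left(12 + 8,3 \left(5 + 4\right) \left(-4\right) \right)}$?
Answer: $-9524$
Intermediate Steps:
$y{\left(g,l \right)} = g + l^{2} + g l$ ($y{\left(g,l \right)} = \left(g l + l^{2}\right) + g = \left(l^{2} + g l\right) + g = g + l^{2} + g l$)
$- y{\left(12 + 8,3 \left(5 + 4\right) \left(-4\right) \right)} = - (\left(12 + 8\right) + \left(3 \left(5 + 4\right) \left(-4\right)\right)^{2} + \left(12 + 8\right) 3 \left(5 + 4\right) \left(-4\right)) = - (20 + \left(3 \cdot 9 \left(-4\right)\right)^{2} + 20 \cdot 3 \cdot 9 \left(-4\right)) = - (20 + \left(27 \left(-4\right)\right)^{2} + 20 \cdot 27 \left(-4\right)) = - (20 + \left(-108\right)^{2} + 20 \left(-108\right)) = - (20 + 11664 - 2160) = \left(-1\right) 9524 = -9524$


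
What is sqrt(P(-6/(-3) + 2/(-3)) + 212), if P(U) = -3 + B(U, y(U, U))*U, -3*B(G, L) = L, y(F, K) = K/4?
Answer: sqrt(16917)/9 ≈ 14.452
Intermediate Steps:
y(F, K) = K/4 (y(F, K) = K*(1/4) = K/4)
B(G, L) = -L/3
P(U) = -3 - U**2/12 (P(U) = -3 + (-U/12)*U = -3 - U**2/12)
sqrt(P(-6/(-3) + 2/(-3)) + 212) = sqrt((-3 - (-6/(-3) + 2/(-3))**2/12) + 212) = sqrt((-3 - (-6*(-1/3) + 2*(-1/3))**2/12) + 212) = sqrt((-3 - (2 - 2/3)**2/12) + 212) = sqrt((-3 - (4/3)**2/12) + 212) = sqrt((-3 - 1/12*16/9) + 212) = sqrt((-3 - 4/27) + 212) = sqrt(-85/27 + 212) = sqrt(5639/27) = sqrt(16917)/9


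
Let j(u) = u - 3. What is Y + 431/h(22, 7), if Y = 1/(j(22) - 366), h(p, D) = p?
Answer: 149535/7634 ≈ 19.588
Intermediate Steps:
j(u) = -3 + u
Y = -1/347 (Y = 1/((-3 + 22) - 366) = 1/(19 - 366) = 1/(-347) = -1/347 ≈ -0.0028818)
Y + 431/h(22, 7) = -1/347 + 431/22 = 149535/7634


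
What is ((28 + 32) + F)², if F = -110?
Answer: 2500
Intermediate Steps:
((28 + 32) + F)² = ((28 + 32) - 110)² = (60 - 110)² = (-50)² = 2500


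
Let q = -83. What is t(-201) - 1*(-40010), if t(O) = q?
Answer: 39927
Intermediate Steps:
t(O) = -83
t(-201) - 1*(-40010) = -83 - 1*(-40010) = -83 + 40010 = 39927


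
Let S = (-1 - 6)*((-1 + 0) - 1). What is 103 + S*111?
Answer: 1657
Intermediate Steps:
S = 14 (S = -7*(-1 - 1) = -7*(-2) = 14)
103 + S*111 = 103 + 14*111 = 103 + 1554 = 1657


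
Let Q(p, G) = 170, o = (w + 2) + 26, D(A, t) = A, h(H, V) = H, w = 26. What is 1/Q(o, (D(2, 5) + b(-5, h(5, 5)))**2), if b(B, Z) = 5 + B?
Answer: 1/170 ≈ 0.0058824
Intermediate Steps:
o = 54 (o = (26 + 2) + 26 = 28 + 26 = 54)
1/Q(o, (D(2, 5) + b(-5, h(5, 5)))**2) = 1/170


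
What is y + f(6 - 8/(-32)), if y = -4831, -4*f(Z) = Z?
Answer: -77321/16 ≈ -4832.6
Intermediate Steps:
f(Z) = -Z/4
y + f(6 - 8/(-32)) = -4831 - (6 - 8/(-32))/4 = -4831 - (6 - 8*(-1/32))/4 = -4831 - (6 + 1/4)/4 = -4831 - 1/4*25/4 = -4831 - 25/16 = -77321/16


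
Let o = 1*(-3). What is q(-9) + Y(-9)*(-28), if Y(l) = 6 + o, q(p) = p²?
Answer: -3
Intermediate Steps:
o = -3
Y(l) = 3 (Y(l) = 6 - 3 = 3)
q(-9) + Y(-9)*(-28) = (-9)² + 3*(-28) = 81 - 84 = -3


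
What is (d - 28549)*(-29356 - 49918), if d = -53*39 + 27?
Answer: 2424912386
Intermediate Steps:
d = -2040 (d = -2067 + 27 = -2040)
(d - 28549)*(-29356 - 49918) = (-2040 - 28549)*(-29356 - 49918) = -30589*(-79274) = 2424912386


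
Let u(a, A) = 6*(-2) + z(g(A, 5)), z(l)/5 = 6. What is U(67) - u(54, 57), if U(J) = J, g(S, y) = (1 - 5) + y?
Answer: 49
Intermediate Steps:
g(S, y) = -4 + y
z(l) = 30 (z(l) = 5*6 = 30)
u(a, A) = 18 (u(a, A) = 6*(-2) + 30 = -12 + 30 = 18)
U(67) - u(54, 57) = 67 - 1*18 = 67 - 18 = 49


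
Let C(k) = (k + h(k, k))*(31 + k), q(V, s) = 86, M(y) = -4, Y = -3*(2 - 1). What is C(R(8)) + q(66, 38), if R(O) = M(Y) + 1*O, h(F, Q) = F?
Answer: 366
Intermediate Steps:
Y = -3 (Y = -3*1 = -3)
R(O) = -4 + O (R(O) = -4 + 1*O = -4 + O)
C(k) = 2*k*(31 + k) (C(k) = (k + k)*(31 + k) = (2*k)*(31 + k) = 2*k*(31 + k))
C(R(8)) + q(66, 38) = 2*(-4 + 8)*(31 + (-4 + 8)) + 86 = 2*4*(31 + 4) + 86 = 2*4*35 + 86 = 280 + 86 = 366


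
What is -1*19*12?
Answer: -228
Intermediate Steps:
-1*19*12 = -19*12 = -228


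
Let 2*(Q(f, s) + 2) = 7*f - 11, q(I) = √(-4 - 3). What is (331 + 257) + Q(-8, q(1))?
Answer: 1105/2 ≈ 552.50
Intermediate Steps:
q(I) = I*√7 (q(I) = √(-7) = I*√7)
Q(f, s) = -15/2 + 7*f/2 (Q(f, s) = -2 + (7*f - 11)/2 = -2 + (-11 + 7*f)/2 = -2 + (-11/2 + 7*f/2) = -15/2 + 7*f/2)
(331 + 257) + Q(-8, q(1)) = (331 + 257) + (-15/2 + (7/2)*(-8)) = 588 + (-15/2 - 28) = 588 - 71/2 = 1105/2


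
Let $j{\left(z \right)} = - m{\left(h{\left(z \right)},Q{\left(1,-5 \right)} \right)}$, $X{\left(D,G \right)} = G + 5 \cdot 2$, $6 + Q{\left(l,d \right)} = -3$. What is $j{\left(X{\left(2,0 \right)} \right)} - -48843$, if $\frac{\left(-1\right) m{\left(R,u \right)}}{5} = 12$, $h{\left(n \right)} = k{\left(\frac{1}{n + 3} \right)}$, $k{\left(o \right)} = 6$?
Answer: $48903$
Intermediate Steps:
$Q{\left(l,d \right)} = -9$ ($Q{\left(l,d \right)} = -6 - 3 = -9$)
$h{\left(n \right)} = 6$
$X{\left(D,G \right)} = 10 + G$ ($X{\left(D,G \right)} = G + 10 = 10 + G$)
$m{\left(R,u \right)} = -60$ ($m{\left(R,u \right)} = \left(-5\right) 12 = -60$)
$j{\left(z \right)} = 60$ ($j{\left(z \right)} = \left(-1\right) \left(-60\right) = 60$)
$j{\left(X{\left(2,0 \right)} \right)} - -48843 = 60 - -48843 = 60 + 48843 = 48903$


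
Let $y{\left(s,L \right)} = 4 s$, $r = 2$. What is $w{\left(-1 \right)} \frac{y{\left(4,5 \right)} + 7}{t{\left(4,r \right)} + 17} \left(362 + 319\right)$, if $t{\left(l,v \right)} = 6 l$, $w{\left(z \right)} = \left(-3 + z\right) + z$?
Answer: $- \frac{78315}{41} \approx -1910.1$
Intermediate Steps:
$w{\left(z \right)} = -3 + 2 z$
$w{\left(-1 \right)} \frac{y{\left(4,5 \right)} + 7}{t{\left(4,r \right)} + 17} \left(362 + 319\right) = \left(-3 + 2 \left(-1\right)\right) \frac{4 \cdot 4 + 7}{6 \cdot 4 + 17} \left(362 + 319\right) = \left(-3 - 2\right) \frac{16 + 7}{24 + 17} \cdot 681 = - 5 \cdot \frac{23}{41} \cdot 681 = - 5 \cdot 23 \cdot \frac{1}{41} \cdot 681 = \left(-5\right) \frac{23}{41} \cdot 681 = \left(- \frac{115}{41}\right) 681 = - \frac{78315}{41}$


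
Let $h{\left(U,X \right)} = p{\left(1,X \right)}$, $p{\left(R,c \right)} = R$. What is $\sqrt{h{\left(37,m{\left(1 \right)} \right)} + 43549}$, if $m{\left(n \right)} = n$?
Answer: $5 \sqrt{1742} \approx 208.69$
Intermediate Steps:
$h{\left(U,X \right)} = 1$
$\sqrt{h{\left(37,m{\left(1 \right)} \right)} + 43549} = \sqrt{1 + 43549} = \sqrt{43550} = 5 \sqrt{1742}$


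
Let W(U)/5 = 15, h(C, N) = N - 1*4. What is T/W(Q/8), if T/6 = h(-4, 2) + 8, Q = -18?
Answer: 12/25 ≈ 0.48000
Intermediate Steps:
h(C, N) = -4 + N (h(C, N) = N - 4 = -4 + N)
W(U) = 75 (W(U) = 5*15 = 75)
T = 36 (T = 6*((-4 + 2) + 8) = 6*(-2 + 8) = 6*6 = 36)
T/W(Q/8) = 36/75 = 36*(1/75) = 12/25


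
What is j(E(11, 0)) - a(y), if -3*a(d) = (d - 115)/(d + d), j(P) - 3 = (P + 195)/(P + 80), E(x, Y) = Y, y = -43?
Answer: 12487/2064 ≈ 6.0499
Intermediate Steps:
j(P) = 3 + (195 + P)/(80 + P) (j(P) = 3 + (P + 195)/(P + 80) = 3 + (195 + P)/(80 + P))
a(d) = -(-115 + d)/(6*d) (a(d) = -(d - 115)/(3*(d + d)) = -(-115 + d)/(3*(2*d)) = -(-115 + d)*1/(2*d)/3 = -(-115 + d)/(6*d))
j(E(11, 0)) - a(y) = (435 + 4*0)/(80 + 0) - (115 - 1*(-43))/(6*(-43)) = (435 + 0)/80 - (-1)*(115 + 43)/(6*43) = (1/80)*435 - (-1)*158/(6*43) = 87/16 - 1*(-79/129) = 87/16 + 79/129 = 12487/2064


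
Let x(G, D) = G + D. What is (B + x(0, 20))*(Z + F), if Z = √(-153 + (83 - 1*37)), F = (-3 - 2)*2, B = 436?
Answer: -4560 + 456*I*√107 ≈ -4560.0 + 4716.9*I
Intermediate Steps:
F = -10 (F = -5*2 = -10)
x(G, D) = D + G
Z = I*√107 (Z = √(-153 + (83 - 37)) = √(-153 + 46) = √(-107) = I*√107 ≈ 10.344*I)
(B + x(0, 20))*(Z + F) = (436 + (20 + 0))*(I*√107 - 10) = (436 + 20)*(-10 + I*√107) = 456*(-10 + I*√107) = -4560 + 456*I*√107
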